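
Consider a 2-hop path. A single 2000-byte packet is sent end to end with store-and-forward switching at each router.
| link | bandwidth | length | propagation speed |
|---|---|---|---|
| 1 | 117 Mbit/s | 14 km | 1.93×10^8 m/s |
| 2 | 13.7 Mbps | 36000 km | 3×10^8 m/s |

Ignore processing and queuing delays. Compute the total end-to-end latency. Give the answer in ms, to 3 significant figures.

L = 2000 × 8 = 16000 bits.
Transmission delays (L/R per hop): 0.136752, 1.16788 ms; sum = 1.30464 ms.
Propagation delays (d/s per hop): 0.0725389, 120 ms; sum = 120.073 ms.
End-to-end = 121 ms.

121 ms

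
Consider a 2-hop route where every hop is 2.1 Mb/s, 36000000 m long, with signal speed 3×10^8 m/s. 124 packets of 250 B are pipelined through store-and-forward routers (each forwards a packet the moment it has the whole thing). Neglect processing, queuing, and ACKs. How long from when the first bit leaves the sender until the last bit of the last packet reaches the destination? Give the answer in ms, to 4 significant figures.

359.0 ms

Per-hop transmission t_tx = L/R = 2000/2100000 = 0.952381 ms.
Per-hop propagation t_prop = 36000000/300000000 = 120 ms.
Pipeline fill: first packet needs 2·t_tx to clear all hops; remaining 123 packets each add one t_tx.
Total = (2+124-1)·t_tx + 2·t_prop = 125·0.952381 + 2·120 = 359.0 ms.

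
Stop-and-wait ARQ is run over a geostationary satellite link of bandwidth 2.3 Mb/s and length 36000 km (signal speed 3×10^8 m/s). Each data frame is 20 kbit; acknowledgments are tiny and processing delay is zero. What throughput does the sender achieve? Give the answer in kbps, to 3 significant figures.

t_tx = L/R = 20000/2300000 = 0.00869565 s.
t_prop = 36000000/300000000 = 0.12 s; RTT = 0.24 s.
Cycle = t_tx + RTT = 0.248696 s.
Throughput = L / cycle = 20000 / 0.248696 = 80.4 kbps.

80.4 kbps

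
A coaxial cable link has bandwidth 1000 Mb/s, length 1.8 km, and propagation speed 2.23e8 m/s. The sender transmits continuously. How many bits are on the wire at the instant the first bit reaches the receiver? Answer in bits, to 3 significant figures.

8070 bits

Propagation delay = 1800 / 223000000 = 8.07175e-06 s.
BDP = R × t_prop = 1000000000 × 8.07175e-06 = 8071.75 bits.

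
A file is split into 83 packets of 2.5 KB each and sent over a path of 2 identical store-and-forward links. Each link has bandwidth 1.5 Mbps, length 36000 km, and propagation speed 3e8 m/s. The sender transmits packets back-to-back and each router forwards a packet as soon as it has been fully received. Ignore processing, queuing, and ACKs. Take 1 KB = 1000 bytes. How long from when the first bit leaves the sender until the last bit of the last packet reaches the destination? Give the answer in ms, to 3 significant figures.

1360 ms

Per-hop transmission t_tx = L/R = 20000/1500000 = 13.3333 ms.
Per-hop propagation t_prop = 36000000/300000000 = 120 ms.
Pipeline fill: first packet needs 2·t_tx to clear all hops; remaining 82 packets each add one t_tx.
Total = (2+83-1)·t_tx + 2·t_prop = 84·13.3333 + 2·120 = 1360 ms.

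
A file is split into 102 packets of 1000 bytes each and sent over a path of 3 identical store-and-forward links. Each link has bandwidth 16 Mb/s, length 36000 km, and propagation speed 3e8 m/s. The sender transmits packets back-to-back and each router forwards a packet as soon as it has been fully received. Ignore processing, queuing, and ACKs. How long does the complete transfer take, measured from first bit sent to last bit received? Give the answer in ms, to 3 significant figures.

Per-hop transmission t_tx = L/R = 8000/16000000 = 0.5 ms.
Per-hop propagation t_prop = 36000000/300000000 = 120 ms.
Pipeline fill: first packet needs 3·t_tx to clear all hops; remaining 101 packets each add one t_tx.
Total = (3+102-1)·t_tx + 3·t_prop = 104·0.5 + 3·120 = 412 ms.

412 ms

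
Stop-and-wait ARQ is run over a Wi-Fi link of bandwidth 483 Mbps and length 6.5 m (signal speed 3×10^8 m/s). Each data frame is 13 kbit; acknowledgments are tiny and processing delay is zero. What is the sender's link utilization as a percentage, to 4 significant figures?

t_tx = L/R = 13000/483000000 = 2.69151e-05 s.
t_prop = 6.5/300000000 = 2.16667e-08 s; RTT = 4.33333e-08 s.
Cycle = t_tx + RTT = 2.69584e-05 s.
Utilization = t_tx / cycle = 2.69151e-05/2.69584e-05 = 99.84 %.

99.84 %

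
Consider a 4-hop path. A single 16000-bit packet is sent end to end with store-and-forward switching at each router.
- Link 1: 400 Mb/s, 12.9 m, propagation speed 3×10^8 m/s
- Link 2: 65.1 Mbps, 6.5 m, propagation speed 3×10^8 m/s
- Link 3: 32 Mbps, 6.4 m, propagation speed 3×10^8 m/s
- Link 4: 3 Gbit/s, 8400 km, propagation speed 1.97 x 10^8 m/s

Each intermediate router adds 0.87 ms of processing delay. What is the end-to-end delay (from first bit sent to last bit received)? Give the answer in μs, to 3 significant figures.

46000 μs

Transmission delays (L/R per hop): 40, 245.776, 500, 5.33333 μs; sum = 791.109 μs.
Propagation delays (d/s per hop): 0.043, 0.0216667, 0.0213333, 42639.6 μs; sum = 42639.7 μs.
Processing at 3 router(s): 3 × 0.87 ms = 2610 μs.
End-to-end = 46000 μs.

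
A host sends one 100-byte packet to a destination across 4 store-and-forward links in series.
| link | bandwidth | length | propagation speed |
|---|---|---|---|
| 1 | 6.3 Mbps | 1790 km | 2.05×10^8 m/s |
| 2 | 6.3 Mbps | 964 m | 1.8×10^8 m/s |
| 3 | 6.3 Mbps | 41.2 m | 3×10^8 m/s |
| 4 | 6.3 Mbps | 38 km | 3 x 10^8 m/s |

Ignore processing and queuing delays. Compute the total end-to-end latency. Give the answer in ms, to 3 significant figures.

L = 100 × 8 = 800 bits.
Transmission delay per hop = L/R = 800/6300000 = 0.126984 ms; 4 hops → 0.507937 ms.
Propagation delays (d/s per hop): 8.73171, 0.00535556, 0.000137333, 0.126667 ms; sum = 8.86387 ms.
End-to-end = 9.37 ms.

9.37 ms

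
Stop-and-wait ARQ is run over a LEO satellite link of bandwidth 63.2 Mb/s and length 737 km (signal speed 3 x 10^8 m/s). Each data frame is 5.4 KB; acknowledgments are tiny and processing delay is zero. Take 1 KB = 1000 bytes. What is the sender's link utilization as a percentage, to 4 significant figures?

12.21 %

t_tx = L/R = 43200/63200000 = 0.000683544 s.
t_prop = 737000/300000000 = 0.00245667 s; RTT = 0.00491333 s.
Cycle = t_tx + RTT = 0.00559688 s.
Utilization = t_tx / cycle = 0.000683544/0.00559688 = 12.21 %.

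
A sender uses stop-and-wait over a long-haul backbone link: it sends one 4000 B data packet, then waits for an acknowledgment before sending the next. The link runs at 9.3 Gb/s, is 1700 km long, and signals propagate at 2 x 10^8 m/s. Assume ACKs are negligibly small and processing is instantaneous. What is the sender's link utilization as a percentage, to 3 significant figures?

0.0202 %

t_tx = L/R = 32000/9300000000 = 3.44086e-06 s.
t_prop = 1700000/200000000 = 0.0085 s; RTT = 0.017 s.
Cycle = t_tx + RTT = 0.0170034 s.
Utilization = t_tx / cycle = 3.44086e-06/0.0170034 = 0.0202 %.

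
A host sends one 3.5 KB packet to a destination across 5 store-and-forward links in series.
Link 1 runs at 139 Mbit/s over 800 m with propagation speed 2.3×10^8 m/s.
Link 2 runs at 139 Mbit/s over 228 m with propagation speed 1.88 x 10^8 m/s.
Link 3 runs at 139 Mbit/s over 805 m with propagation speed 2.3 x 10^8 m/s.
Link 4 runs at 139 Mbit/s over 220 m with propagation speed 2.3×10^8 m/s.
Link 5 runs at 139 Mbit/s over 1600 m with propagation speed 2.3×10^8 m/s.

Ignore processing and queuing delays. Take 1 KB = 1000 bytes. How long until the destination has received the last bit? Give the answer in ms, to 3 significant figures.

1.02 ms

L = 28000 bits.
Transmission delay per hop = L/R = 28000/139000000 = 0.201439 ms; 5 hops → 1.00719 ms.
Propagation delays (d/s per hop): 0.00347826, 0.00121277, 0.0035, 0.000956522, 0.00695652 ms; sum = 0.0161041 ms.
End-to-end = 1.02 ms.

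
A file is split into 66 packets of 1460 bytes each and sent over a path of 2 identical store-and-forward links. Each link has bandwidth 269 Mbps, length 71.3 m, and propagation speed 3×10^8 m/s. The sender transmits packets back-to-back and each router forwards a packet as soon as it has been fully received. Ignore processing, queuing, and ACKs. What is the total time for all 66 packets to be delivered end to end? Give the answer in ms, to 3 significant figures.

2.91 ms

Per-hop transmission t_tx = L/R = 11680/269000000 = 0.0434201 ms.
Per-hop propagation t_prop = 71.3/300000000 = 0.000237667 ms.
Pipeline fill: first packet needs 2·t_tx to clear all hops; remaining 65 packets each add one t_tx.
Total = (2+66-1)·t_tx + 2·t_prop = 67·0.0434201 + 2·0.000237667 = 2.91 ms.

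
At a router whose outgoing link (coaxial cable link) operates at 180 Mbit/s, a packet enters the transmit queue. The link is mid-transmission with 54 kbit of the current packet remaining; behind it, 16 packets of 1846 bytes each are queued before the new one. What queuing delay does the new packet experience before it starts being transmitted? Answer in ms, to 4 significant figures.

Each queued packet: L/R = 14768/180000000 = 0.0820444 ms.
16 queued → 1.31271 ms.
Plus remaining 54000 bits of current packet: 0.3 ms.
Queuing delay = 1.613 ms.

1.613 ms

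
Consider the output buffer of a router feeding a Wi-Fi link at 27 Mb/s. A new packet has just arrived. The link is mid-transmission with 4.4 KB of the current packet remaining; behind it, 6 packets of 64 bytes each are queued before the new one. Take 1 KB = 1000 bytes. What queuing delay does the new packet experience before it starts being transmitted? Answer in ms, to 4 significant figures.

1.417 ms

Each queued packet: L/R = 512/27000000 = 0.018963 ms.
6 queued → 0.113778 ms.
Plus remaining 35200 bits of current packet: 1.3037 ms.
Queuing delay = 1.417 ms.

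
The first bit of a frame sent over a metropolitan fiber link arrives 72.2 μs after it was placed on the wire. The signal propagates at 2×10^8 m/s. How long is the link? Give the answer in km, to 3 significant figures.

d = s × t_prop = 200000000 × 7.22e-05 = 14.4 km.

14.4 km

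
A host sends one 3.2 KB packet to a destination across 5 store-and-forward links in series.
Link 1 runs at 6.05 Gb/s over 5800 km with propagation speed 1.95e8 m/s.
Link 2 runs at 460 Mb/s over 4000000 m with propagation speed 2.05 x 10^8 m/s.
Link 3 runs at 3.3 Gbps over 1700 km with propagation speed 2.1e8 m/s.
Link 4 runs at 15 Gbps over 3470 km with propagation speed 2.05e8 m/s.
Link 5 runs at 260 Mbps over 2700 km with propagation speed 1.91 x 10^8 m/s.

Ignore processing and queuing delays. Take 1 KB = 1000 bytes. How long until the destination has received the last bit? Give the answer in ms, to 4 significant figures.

88.58 ms

L = 25600 bits.
Transmission delays (L/R per hop): 0.0042314, 0.0556522, 0.00775758, 0.00170667, 0.0984615 ms; sum = 0.167809 ms.
Propagation delays (d/s per hop): 29.7436, 19.5122, 8.09524, 16.9268, 14.1361 ms; sum = 88.414 ms.
End-to-end = 88.58 ms.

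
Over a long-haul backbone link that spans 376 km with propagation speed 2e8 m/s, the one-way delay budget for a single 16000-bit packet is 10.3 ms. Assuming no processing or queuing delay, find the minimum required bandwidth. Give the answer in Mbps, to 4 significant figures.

1.900 Mbps

Propagation delay = 376000 / 200000000 = 1.88 ms.
Transmission budget = 10.3 − 1.88 = 8.42 ms.
R ≥ L / t_tx = 16000 bits / 0.00842 s = 1.900 Mbps.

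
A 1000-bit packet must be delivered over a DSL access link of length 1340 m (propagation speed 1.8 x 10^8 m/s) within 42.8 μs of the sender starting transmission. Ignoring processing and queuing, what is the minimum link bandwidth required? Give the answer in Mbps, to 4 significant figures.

28.28 Mbps

Propagation delay = 1340 / 180000000 = 7.44444 μs.
Transmission budget = 42.8 − 7.44444 = 35.3556 μs.
R ≥ L / t_tx = 1000 bits / 3.53556e-05 s = 28.28 Mbps.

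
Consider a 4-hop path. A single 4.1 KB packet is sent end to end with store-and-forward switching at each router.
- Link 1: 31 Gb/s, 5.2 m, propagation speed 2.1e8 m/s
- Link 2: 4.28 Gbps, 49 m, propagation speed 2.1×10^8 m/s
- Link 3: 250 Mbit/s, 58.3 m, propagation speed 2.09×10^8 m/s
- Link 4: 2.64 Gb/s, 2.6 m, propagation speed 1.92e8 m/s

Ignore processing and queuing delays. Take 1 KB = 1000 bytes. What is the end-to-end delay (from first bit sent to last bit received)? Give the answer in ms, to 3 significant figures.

L = 32800 bits.
Transmission delays (L/R per hop): 0.00105806, 0.00766355, 0.1312, 0.0124242 ms; sum = 0.152346 ms.
Propagation delays (d/s per hop): 2.47619e-05, 0.000233333, 0.000278947, 1.35417e-05 ms; sum = 0.000550584 ms.
End-to-end = 0.153 ms.

0.153 ms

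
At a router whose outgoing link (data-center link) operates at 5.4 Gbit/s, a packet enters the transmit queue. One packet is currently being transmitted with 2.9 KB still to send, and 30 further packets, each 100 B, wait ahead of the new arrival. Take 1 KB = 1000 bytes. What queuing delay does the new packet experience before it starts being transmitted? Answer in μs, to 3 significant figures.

8.74 μs

Each queued packet: L/R = 800/5400000000 = 0.148148 μs.
30 queued → 4.44444 μs.
Plus remaining 23200 bits of current packet: 4.2963 μs.
Queuing delay = 8.74 μs.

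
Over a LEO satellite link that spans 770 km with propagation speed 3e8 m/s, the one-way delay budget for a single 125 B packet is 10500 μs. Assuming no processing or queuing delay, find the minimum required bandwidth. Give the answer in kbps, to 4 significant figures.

126.1 kbps

L = 1000 bits.
Propagation delay = 770000 / 300000000 = 2566.67 μs.
Transmission budget = 10500 − 2566.67 = 7933.33 μs.
R ≥ L / t_tx = 1000 bits / 0.00793333 s = 126.1 kbps.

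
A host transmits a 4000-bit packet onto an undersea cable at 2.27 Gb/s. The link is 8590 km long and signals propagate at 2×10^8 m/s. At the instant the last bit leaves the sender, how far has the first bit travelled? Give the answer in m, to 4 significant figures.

t_tx = L/R = 4000/2270000000 = 1.76211e-06 s.
Distance = s × t_tx = 200000000 × 1.76211e-06 = 352.4 m.

352.4 m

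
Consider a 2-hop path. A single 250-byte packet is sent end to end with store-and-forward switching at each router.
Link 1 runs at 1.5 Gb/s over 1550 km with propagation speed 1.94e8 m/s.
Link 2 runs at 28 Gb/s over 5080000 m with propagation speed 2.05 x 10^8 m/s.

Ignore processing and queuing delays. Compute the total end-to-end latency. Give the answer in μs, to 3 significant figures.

32800 μs

L = 250 × 8 = 2000 bits.
Transmission delays (L/R per hop): 1.33333, 0.0714286 μs; sum = 1.40476 μs.
Propagation delays (d/s per hop): 7989.69, 24780.5 μs; sum = 32770.2 μs.
End-to-end = 32800 μs.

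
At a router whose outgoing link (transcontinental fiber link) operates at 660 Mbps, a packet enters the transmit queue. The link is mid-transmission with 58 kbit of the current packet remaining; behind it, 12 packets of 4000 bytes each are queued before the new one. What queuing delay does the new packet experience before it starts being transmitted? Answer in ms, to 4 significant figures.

0.6697 ms

Each queued packet: L/R = 32000/660000000 = 0.0484848 ms.
12 queued → 0.581818 ms.
Plus remaining 58000 bits of current packet: 0.0878788 ms.
Queuing delay = 0.6697 ms.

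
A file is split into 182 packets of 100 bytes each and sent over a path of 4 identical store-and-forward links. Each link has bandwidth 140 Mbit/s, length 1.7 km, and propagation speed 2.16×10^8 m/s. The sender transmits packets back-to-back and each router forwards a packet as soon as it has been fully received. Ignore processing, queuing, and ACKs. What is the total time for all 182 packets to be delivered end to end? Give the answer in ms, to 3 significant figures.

Per-hop transmission t_tx = L/R = 800/140000000 = 0.00571429 ms.
Per-hop propagation t_prop = 1700/216000000 = 0.00787037 ms.
Pipeline fill: first packet needs 4·t_tx to clear all hops; remaining 181 packets each add one t_tx.
Total = (4+182-1)·t_tx + 4·t_prop = 185·0.00571429 + 4·0.00787037 = 1.09 ms.

1.09 ms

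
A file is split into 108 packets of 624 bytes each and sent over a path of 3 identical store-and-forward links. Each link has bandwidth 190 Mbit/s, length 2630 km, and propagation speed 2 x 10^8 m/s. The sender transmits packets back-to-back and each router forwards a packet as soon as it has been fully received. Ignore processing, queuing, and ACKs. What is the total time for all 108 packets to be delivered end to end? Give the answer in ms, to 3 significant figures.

Per-hop transmission t_tx = L/R = 4992/190000000 = 0.0262737 ms.
Per-hop propagation t_prop = 2630000/200000000 = 13.15 ms.
Pipeline fill: first packet needs 3·t_tx to clear all hops; remaining 107 packets each add one t_tx.
Total = (3+108-1)·t_tx + 3·t_prop = 110·0.0262737 + 3·13.15 = 42.3 ms.

42.3 ms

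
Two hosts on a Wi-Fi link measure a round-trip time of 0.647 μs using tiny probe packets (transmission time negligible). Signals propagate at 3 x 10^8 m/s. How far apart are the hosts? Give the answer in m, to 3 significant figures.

One-way propagation = RTT/2 = 0.3235 μs.
d = s × t = 300000000 × 3.235e-07 = 97.1 m.

97.1 m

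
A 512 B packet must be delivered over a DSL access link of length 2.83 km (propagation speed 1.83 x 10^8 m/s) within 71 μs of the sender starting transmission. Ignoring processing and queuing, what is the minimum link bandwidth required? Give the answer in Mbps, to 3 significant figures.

L = 4096 bits.
Propagation delay = 2830 / 183000000 = 15.4645 μs.
Transmission budget = 71 − 15.4645 = 55.5355 μs.
R ≥ L / t_tx = 4096 bits / 5.55355e-05 s = 73.8 Mbps.

73.8 Mbps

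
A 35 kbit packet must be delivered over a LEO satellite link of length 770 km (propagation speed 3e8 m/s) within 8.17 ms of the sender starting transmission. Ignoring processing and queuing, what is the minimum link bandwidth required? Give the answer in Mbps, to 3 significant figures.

6.25 Mbps

Propagation delay = 770000 / 300000000 = 2.56667 ms.
Transmission budget = 8.17 − 2.56667 = 5.60333 ms.
R ≥ L / t_tx = 35000 bits / 0.00560333 s = 6.25 Mbps.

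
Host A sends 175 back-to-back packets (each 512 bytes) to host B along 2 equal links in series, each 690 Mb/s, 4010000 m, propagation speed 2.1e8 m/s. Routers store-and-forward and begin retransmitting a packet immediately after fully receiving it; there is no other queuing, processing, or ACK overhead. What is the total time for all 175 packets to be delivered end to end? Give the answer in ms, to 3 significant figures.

Per-hop transmission t_tx = L/R = 4096/690000000 = 0.00593623 ms.
Per-hop propagation t_prop = 4010000/210000000 = 19.0952 ms.
Pipeline fill: first packet needs 2·t_tx to clear all hops; remaining 174 packets each add one t_tx.
Total = (2+175-1)·t_tx + 2·t_prop = 176·0.00593623 + 2·19.0952 = 39.2 ms.

39.2 ms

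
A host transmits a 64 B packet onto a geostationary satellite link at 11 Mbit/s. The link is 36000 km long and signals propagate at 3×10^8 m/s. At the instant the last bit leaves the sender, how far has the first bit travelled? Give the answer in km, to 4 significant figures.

13.96 km

t_tx = L/R = 512/11000000 = 4.65455e-05 s.
Distance = s × t_tx = 300000000 × 4.65455e-05 = 13.96 km.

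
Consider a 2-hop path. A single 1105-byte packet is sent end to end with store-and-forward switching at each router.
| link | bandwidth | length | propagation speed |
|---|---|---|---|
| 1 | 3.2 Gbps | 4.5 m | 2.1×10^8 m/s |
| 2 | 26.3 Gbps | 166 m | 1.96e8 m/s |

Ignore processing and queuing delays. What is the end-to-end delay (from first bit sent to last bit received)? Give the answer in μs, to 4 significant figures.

L = 1105 × 8 = 8840 bits.
Transmission delays (L/R per hop): 2.7625, 0.336122 μs; sum = 3.09862 μs.
Propagation delays (d/s per hop): 0.0214286, 0.846939 μs; sum = 0.868367 μs.
End-to-end = 3.967 μs.

3.967 μs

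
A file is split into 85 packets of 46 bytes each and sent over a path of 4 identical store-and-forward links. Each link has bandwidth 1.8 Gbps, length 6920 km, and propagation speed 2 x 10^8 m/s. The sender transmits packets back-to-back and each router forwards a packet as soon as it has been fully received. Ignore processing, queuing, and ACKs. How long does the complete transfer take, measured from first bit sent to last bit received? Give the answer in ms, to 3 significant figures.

138 ms

Per-hop transmission t_tx = L/R = 368/1800000000 = 0.000204444 ms.
Per-hop propagation t_prop = 6920000/200000000 = 34.6 ms.
Pipeline fill: first packet needs 4·t_tx to clear all hops; remaining 84 packets each add one t_tx.
Total = (4+85-1)·t_tx + 4·t_prop = 88·0.000204444 + 4·34.6 = 138 ms.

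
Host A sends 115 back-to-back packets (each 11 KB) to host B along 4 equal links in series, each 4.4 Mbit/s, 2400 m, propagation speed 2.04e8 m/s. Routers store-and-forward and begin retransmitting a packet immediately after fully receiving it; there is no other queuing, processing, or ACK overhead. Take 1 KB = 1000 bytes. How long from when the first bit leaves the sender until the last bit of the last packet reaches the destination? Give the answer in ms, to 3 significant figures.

2360 ms

Per-hop transmission t_tx = L/R = 88000/4400000 = 20 ms.
Per-hop propagation t_prop = 2400/204000000 = 0.0117647 ms.
Pipeline fill: first packet needs 4·t_tx to clear all hops; remaining 114 packets each add one t_tx.
Total = (4+115-1)·t_tx + 4·t_prop = 118·20 + 4·0.0117647 = 2360 ms.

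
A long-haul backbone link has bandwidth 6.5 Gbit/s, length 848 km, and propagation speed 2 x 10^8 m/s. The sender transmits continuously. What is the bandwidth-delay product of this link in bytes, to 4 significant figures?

3445000 bytes

Propagation delay = 848000 / 200000000 = 0.00424 s.
BDP = R × t_prop = 6500000000 × 0.00424 = 27560000 bits.
In bytes: 27560000/8 = 3445000 bytes.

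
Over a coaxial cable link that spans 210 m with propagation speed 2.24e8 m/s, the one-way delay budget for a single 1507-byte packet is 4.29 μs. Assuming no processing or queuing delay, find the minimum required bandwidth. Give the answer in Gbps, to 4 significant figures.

L = 12056 bits.
Propagation delay = 210 / 2.24e+08 = 0.9375 μs.
Transmission budget = 4.29 − 0.9375 = 3.3525 μs.
R ≥ L / t_tx = 12056 bits / 3.3525e-06 s = 3.596 Gbps.

3.596 Gbps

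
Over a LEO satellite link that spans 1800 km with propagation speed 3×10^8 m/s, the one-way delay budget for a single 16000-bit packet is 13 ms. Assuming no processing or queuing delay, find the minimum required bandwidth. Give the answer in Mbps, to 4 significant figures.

Propagation delay = 1800000 / 300000000 = 6 ms.
Transmission budget = 13 − 6 = 7 ms.
R ≥ L / t_tx = 16000 bits / 0.007 s = 2.286 Mbps.

2.286 Mbps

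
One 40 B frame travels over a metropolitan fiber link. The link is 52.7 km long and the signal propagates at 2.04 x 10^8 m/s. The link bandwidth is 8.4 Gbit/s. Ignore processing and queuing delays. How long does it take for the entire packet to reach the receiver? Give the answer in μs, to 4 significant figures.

L = 40 × 8 = 320 bits.
Transmission delay = L/R = 320 / 8400000000 = 0.0380952 μs.
Propagation delay = d/s = 52700 m / 204000000 m/s = 258.333 μs.
Total = 258.4 μs.

258.4 μs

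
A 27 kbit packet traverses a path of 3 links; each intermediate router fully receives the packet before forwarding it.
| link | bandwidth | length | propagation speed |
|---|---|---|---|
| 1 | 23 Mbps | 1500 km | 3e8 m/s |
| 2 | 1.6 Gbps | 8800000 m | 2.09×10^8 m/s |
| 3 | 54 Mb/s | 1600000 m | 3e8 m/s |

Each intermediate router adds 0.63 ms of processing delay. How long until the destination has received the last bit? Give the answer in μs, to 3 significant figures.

L = 27000 bits.
Transmission delays (L/R per hop): 1173.91, 16.875, 500 μs; sum = 1690.79 μs.
Propagation delays (d/s per hop): 5000, 42105.3, 5333.33 μs; sum = 52438.6 μs.
Processing at 2 router(s): 2 × 0.63 ms = 1260 μs.
End-to-end = 55400 μs.

55400 μs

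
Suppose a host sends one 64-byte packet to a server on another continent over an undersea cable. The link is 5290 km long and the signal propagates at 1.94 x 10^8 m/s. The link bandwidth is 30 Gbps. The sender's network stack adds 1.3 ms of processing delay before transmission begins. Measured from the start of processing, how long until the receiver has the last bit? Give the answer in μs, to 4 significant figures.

L = 64 × 8 = 512 bits.
Transmission delay = L/R = 512 / 30000000000 = 0.0170667 μs.
Propagation delay = d/s = 5290000 m / 194000000 m/s = 27268 μs.
Plus processing delay 1.3 ms = 1300 μs.
Total = 28570 μs.

28570 μs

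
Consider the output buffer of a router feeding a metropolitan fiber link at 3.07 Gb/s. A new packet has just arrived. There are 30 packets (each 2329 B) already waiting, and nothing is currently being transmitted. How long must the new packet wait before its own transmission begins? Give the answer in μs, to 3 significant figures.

Each queued packet: L/R = 18632/3070000000 = 6.06906 μs.
30 queued → 182.072 μs.
Queuing delay = 182 μs.

182 μs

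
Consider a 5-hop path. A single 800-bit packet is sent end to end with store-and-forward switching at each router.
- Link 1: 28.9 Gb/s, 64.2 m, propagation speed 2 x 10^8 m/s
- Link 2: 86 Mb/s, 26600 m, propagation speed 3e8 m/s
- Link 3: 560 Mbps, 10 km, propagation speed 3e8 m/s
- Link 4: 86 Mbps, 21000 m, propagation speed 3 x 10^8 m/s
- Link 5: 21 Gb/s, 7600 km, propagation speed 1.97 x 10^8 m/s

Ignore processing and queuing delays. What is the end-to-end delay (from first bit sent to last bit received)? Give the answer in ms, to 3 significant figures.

Transmission delays (L/R per hop): 2.76817e-05, 0.00930233, 0.00142857, 0.00930233, 3.80952e-05 ms; sum = 0.020099 ms.
Propagation delays (d/s per hop): 0.000321, 0.0886667, 0.0333333, 0.07, 38.5787 ms; sum = 38.771 ms.
End-to-end = 38.8 ms.

38.8 ms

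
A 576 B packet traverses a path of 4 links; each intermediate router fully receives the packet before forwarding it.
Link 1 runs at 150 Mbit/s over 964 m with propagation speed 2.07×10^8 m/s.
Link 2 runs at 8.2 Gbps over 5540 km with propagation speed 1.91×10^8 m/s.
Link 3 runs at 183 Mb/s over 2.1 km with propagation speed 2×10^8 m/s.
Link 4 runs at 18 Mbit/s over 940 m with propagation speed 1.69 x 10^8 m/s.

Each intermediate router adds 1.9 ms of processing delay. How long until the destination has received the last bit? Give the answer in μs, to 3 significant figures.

35000 μs

L = 576 × 8 = 4608 bits.
Transmission delays (L/R per hop): 30.72, 0.561951, 25.1803, 256 μs; sum = 312.462 μs.
Propagation delays (d/s per hop): 4.657, 29005.2, 10.5, 5.56213 μs; sum = 29026 μs.
Processing at 3 router(s): 3 × 1.9 ms = 5700 μs.
End-to-end = 35000 μs.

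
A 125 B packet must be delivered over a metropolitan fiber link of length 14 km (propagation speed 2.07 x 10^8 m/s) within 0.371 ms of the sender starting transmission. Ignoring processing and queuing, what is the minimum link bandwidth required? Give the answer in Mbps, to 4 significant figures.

3.296 Mbps

L = 1000 bits.
Propagation delay = 14000 / 2.07e+08 = 0.0676329 ms.
Transmission budget = 0.371 − 0.0676329 = 0.303367 ms.
R ≥ L / t_tx = 1000 bits / 0.000303367 s = 3.296 Mbps.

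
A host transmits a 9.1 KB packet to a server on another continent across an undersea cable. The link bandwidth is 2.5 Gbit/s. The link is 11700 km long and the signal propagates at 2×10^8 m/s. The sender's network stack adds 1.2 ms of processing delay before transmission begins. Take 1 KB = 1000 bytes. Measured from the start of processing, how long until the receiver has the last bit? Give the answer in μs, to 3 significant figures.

L = 72800 bits.
Transmission delay = L/R = 72800 / 2500000000 = 29.12 μs.
Propagation delay = d/s = 11700000 m / 200000000 m/s = 58500 μs.
Plus processing delay 1.2 ms = 1200 μs.
Total = 59700 μs.

59700 μs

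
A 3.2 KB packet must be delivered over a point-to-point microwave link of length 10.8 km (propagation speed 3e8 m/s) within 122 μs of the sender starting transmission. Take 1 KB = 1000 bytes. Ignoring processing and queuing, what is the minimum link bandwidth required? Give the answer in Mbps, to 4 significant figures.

297.7 Mbps

L = 25600 bits.
Propagation delay = 10800 / 300000000 = 36 μs.
Transmission budget = 122 − 36 = 86 μs.
R ≥ L / t_tx = 25600 bits / 8.6e-05 s = 297.7 Mbps.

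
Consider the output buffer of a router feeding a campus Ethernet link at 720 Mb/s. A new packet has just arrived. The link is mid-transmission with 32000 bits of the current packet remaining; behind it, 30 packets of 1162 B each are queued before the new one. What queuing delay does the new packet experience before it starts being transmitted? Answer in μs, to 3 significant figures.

432 μs

Each queued packet: L/R = 9296/720000000 = 12.9111 μs.
30 queued → 387.333 μs.
Plus remaining 32000 bits of current packet: 44.4444 μs.
Queuing delay = 432 μs.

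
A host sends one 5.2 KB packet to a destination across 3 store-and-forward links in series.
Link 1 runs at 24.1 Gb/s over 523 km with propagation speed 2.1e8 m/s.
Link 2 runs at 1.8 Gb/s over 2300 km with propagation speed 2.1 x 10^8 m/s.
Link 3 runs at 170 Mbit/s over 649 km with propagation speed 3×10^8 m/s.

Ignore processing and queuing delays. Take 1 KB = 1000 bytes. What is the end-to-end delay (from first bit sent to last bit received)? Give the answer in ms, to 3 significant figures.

15.9 ms

L = 41600 bits.
Transmission delays (L/R per hop): 0.00172614, 0.0231111, 0.244706 ms; sum = 0.269543 ms.
Propagation delays (d/s per hop): 2.49048, 10.9524, 2.16333 ms; sum = 15.6062 ms.
End-to-end = 15.9 ms.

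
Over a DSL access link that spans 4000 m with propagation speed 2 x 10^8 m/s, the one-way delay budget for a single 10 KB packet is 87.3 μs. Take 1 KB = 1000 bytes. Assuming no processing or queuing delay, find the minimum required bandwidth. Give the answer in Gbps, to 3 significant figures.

1.19 Gbps

L = 80000 bits.
Propagation delay = 4000 / 200000000 = 20 μs.
Transmission budget = 87.3 − 20 = 67.3 μs.
R ≥ L / t_tx = 80000 bits / 6.73e-05 s = 1.19 Gbps.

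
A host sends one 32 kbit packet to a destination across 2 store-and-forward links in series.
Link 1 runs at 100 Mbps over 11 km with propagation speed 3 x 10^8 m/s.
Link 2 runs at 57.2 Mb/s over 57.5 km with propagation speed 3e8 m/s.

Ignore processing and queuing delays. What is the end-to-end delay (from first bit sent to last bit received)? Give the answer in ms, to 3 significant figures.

L = 32000 bits.
Transmission delays (L/R per hop): 0.32, 0.559441 ms; sum = 0.879441 ms.
Propagation delays (d/s per hop): 0.0366667, 0.191667 ms; sum = 0.228333 ms.
End-to-end = 1.11 ms.

1.11 ms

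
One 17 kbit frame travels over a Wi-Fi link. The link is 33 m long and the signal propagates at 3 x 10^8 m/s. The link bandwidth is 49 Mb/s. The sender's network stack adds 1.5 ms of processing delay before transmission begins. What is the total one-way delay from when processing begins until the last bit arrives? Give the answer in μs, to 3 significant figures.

L = 17000 bits.
Transmission delay = L/R = 17000 / 49000000 = 346.939 μs.
Propagation delay = d/s = 33 m / 300000000 m/s = 0.11 μs.
Plus processing delay 1.5 ms = 1500 μs.
Total = 1850 μs.

1850 μs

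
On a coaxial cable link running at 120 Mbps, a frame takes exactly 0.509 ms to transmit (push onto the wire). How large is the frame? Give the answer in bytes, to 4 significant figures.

7635 bytes

L = R × t_tx = 120000000 b/s × 0.000509 s = 61080 bits.
In bytes: 61080 / 8 = 7635 bytes.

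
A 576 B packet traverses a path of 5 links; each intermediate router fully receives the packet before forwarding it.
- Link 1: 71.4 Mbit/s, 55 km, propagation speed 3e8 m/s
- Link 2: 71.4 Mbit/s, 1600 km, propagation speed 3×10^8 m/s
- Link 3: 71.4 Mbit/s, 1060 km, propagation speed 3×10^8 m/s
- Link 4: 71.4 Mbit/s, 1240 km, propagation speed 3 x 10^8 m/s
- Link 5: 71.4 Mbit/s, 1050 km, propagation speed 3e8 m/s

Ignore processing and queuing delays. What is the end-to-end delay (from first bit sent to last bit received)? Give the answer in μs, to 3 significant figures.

L = 576 × 8 = 4608 bits.
Transmission delay per hop = L/R = 4608/71400000 = 64.5378 μs; 5 hops → 322.689 μs.
Propagation delays (d/s per hop): 183.333, 5333.33, 3533.33, 4133.33, 3500 μs; sum = 16683.3 μs.
End-to-end = 17000 μs.

17000 μs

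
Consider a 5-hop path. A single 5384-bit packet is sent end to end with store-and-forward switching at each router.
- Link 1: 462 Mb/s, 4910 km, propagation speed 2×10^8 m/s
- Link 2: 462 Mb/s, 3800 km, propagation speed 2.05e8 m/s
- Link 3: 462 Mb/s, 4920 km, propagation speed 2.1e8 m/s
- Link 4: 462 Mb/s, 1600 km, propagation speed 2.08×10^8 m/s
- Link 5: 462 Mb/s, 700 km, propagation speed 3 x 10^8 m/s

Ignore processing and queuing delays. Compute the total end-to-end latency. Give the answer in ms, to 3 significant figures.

76.6 ms

Transmission delay per hop = L/R = 5384/462000000 = 0.0116537 ms; 5 hops → 0.0582684 ms.
Propagation delays (d/s per hop): 24.55, 18.5366, 23.4286, 7.69231, 2.33333 ms; sum = 76.5408 ms.
End-to-end = 76.6 ms.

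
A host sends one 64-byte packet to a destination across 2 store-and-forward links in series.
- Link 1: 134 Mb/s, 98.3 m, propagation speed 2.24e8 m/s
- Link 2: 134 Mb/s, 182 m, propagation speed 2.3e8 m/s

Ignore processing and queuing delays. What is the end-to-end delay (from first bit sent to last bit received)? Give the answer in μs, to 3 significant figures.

8.87 μs

L = 64 × 8 = 512 bits.
Transmission delay per hop = L/R = 512/134000000 = 3.8209 μs; 2 hops → 7.64179 μs.
Propagation delays (d/s per hop): 0.438839, 0.791304 μs; sum = 1.23014 μs.
End-to-end = 8.87 μs.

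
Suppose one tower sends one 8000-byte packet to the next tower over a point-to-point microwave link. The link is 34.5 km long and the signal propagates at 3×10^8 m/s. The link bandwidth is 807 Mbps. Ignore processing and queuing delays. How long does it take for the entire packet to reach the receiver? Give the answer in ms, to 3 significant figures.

0.194 ms

L = 8000 × 8 = 64000 bits.
Transmission delay = L/R = 64000 / 807000000 = 0.0793061 ms.
Propagation delay = d/s = 34500 m / 300000000 m/s = 0.115 ms.
Total = 0.194 ms.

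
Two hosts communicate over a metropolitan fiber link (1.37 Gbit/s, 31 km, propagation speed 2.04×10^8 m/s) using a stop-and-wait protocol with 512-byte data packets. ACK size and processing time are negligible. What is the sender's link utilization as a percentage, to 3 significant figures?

0.974 %

t_tx = L/R = 4096/1370000000 = 2.98978e-06 s.
t_prop = 31000/204000000 = 0.000151961 s; RTT = 0.000303922 s.
Cycle = t_tx + RTT = 0.000306911 s.
Utilization = t_tx / cycle = 2.98978e-06/0.000306911 = 0.974 %.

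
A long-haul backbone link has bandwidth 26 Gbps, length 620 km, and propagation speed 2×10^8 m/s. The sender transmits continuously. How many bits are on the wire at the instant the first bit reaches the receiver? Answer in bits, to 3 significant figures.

Propagation delay = 620000 / 200000000 = 0.0031 s.
BDP = R × t_prop = 26000000000 × 0.0031 = 80600000 bits.

80600000 bits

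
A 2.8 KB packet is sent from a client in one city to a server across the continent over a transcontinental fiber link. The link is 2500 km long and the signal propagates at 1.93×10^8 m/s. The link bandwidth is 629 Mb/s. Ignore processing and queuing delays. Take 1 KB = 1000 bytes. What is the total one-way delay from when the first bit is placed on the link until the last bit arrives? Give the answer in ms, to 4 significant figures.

L = 22400 bits.
Transmission delay = L/R = 22400 / 629000000 = 0.0356121 ms.
Propagation delay = d/s = 2500000 m / 193000000 m/s = 12.9534 ms.
Total = 12.99 ms.

12.99 ms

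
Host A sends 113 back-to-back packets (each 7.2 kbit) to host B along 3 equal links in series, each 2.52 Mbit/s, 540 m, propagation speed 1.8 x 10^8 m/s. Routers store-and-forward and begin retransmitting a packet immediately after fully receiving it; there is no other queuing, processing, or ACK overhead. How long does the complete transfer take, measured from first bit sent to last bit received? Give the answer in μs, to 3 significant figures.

329000 μs

Per-hop transmission t_tx = L/R = 7200/2520000 = 2857.14 μs.
Per-hop propagation t_prop = 540/180000000 = 3 μs.
Pipeline fill: first packet needs 3·t_tx to clear all hops; remaining 112 packets each add one t_tx.
Total = (3+113-1)·t_tx + 3·t_prop = 115·2857.14 + 3·3 = 329000 μs.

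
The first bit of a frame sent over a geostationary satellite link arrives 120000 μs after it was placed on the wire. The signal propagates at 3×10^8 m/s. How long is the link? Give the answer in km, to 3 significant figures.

36000 km

d = s × t_prop = 300000000 × 0.12 = 36000 km.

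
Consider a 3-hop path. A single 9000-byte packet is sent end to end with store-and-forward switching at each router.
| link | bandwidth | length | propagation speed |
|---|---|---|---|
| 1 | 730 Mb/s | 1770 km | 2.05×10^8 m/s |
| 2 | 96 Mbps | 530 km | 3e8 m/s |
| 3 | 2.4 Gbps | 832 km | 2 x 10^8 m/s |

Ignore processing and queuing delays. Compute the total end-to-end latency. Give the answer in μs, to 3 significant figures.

L = 9000 × 8 = 72000 bits.
Transmission delays (L/R per hop): 98.6301, 750, 30 μs; sum = 878.63 μs.
Propagation delays (d/s per hop): 8634.15, 1766.67, 4160 μs; sum = 14560.8 μs.
End-to-end = 15400 μs.

15400 μs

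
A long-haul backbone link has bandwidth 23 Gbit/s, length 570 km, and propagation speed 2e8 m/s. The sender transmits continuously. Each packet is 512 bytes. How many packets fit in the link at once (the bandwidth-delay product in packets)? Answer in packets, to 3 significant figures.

16000 packets

Propagation delay = 570000 / 200000000 = 0.00285 s.
BDP = R × t_prop = 23000000000 × 0.00285 = 65550000 bits.
In packets of 4096 bits: 16000 packets.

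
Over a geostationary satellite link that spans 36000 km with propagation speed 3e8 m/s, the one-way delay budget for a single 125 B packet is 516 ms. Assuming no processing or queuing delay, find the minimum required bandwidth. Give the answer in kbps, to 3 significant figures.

2.53 kbps

L = 1000 bits.
Propagation delay = 36000000 / 300000000 = 120 ms.
Transmission budget = 516 − 120 = 396 ms.
R ≥ L / t_tx = 1000 bits / 0.396 s = 2.53 kbps.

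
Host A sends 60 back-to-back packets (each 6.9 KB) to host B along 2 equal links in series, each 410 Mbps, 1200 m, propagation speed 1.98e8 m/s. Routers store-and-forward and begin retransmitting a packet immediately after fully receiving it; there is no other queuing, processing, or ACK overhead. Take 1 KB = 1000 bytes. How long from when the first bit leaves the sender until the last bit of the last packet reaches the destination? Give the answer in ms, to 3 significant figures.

8.22 ms

Per-hop transmission t_tx = L/R = 55200/410000000 = 0.134634 ms.
Per-hop propagation t_prop = 1200/198000000 = 0.00606061 ms.
Pipeline fill: first packet needs 2·t_tx to clear all hops; remaining 59 packets each add one t_tx.
Total = (2+60-1)·t_tx + 2·t_prop = 61·0.134634 + 2·0.00606061 = 8.22 ms.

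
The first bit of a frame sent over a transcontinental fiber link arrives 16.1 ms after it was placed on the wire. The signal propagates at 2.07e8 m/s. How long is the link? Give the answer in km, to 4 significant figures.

d = s × t_prop = 2.07e+08 × 0.0161 = 3333 km.

3333 km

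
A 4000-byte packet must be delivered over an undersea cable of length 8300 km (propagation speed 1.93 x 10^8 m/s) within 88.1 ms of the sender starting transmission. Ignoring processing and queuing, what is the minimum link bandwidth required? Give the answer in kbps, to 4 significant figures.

709.6 kbps

L = 32000 bits.
Propagation delay = 8300000 / 193000000 = 43.0052 ms.
Transmission budget = 88.1 − 43.0052 = 45.0948 ms.
R ≥ L / t_tx = 32000 bits / 0.0450948 s = 709.6 kbps.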